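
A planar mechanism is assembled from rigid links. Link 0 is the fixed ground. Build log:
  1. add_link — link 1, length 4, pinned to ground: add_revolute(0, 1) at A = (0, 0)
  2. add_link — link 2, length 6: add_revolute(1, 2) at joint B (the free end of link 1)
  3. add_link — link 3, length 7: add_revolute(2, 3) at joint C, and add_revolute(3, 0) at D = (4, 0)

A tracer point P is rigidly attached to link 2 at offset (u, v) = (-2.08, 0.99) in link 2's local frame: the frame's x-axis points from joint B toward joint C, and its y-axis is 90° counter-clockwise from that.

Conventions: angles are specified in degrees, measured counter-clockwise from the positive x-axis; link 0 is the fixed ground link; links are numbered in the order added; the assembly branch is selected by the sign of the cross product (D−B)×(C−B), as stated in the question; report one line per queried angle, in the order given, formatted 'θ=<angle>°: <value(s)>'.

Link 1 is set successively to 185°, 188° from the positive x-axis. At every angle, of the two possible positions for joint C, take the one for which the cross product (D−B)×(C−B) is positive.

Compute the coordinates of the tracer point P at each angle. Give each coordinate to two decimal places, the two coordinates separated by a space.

A=(0,0), D=(4.00,0)
θ=185°: B = A + 4.00·(cos185°, sin185°) = (-3.9848, -0.3486)
θ=185°: |BD| = 7.9924
θ=185°: circle(B,6.00) ∩ circle(D,7.00): a=3.1829, h=5.0862
θ=185°:   candidates: C₊=(-1.0267,4.8715) cross=40.651; C₋=(-0.5830,-5.2911) cross=-40.651
θ=185°:   branch + wants cross > 0 → take C=(-1.0267,4.8715) (cross=40.651)
θ=185°: ex = (C−B)/|BC| = (0.4930,0.8700); ey = (-0.8700,0.4930)
θ=185°: P = B + -2.08·ex + 0.99·ey = (-5.8716,-1.6702)
θ=188°: B = A + 4.00·(cos188°, sin188°) = (-3.9611, -0.5567)
θ=188°: |BD| = 7.9805
θ=188°: circle(B,6.00) ∩ circle(D,7.00): a=3.1758, h=5.0906
θ=188°:   candidates: C₊=(-1.1481,4.7431) cross=40.626; C₋=(-0.4379,-5.4134) cross=-40.626
θ=188°:   branch + wants cross > 0 → take C=(-1.1481,4.7431) (cross=40.626)
θ=188°: ex = (C−B)/|BC| = (0.4688,0.8833); ey = (-0.8833,0.4688)
θ=188°: P = B + -2.08·ex + 0.99·ey = (-5.8107,-1.9298)

θ=185°: -5.87 -1.67
θ=188°: -5.81 -1.93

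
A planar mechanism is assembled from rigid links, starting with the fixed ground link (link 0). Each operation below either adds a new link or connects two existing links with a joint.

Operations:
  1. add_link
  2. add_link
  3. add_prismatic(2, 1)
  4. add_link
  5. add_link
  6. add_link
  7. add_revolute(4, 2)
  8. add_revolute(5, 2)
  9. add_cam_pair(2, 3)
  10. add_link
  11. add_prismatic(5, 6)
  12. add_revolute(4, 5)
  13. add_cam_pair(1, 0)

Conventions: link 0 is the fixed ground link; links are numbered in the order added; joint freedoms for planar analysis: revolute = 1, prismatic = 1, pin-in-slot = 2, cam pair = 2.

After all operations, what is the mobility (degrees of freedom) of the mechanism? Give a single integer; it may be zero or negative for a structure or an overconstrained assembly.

ground; <1,0,0>
#1 <2,0,0>
#2 <3,0,0>
P:2↔1 J1 <3,1,0>
#3 <4,1,0>
#4 <5,1,0>
#5 <6,1,0>
R:4↔2 J1 <6,2,0>
R:5↔2 J1 <6,3,0>
C:2↔3 J2 <6,3,1>
#6 <7,3,1>
P:5↔6 J1 <7,4,1>
R:4↔5 J1 <7,5,1>
C:1↔0 J2 <7,5,2>
3×6 − 2×5 − 1×2 = 6

M = 6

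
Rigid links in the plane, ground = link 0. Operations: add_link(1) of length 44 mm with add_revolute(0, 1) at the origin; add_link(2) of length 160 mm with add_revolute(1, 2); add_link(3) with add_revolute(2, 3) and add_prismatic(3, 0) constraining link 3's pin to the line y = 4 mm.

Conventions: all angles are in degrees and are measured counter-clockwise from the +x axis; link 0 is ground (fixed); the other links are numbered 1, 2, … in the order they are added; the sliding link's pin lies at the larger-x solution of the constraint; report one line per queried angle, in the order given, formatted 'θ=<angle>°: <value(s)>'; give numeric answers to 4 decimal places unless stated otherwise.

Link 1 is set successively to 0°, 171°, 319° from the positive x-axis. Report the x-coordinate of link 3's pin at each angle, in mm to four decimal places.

geometry: r = 44 mm, L = 160 mm, e = 4 mm
θ=0°: crank pin P = (r cos θ, r sin θ) = (44.000000, 0.000000)
θ=0°: h = r sin θ − e = 0.000000 − 4 = -4.000000
θ=0°: x = r cos θ + √(L² − h²) = 44.000000 + 159.949992 = 203.949992
θ=171°: crank pin P = (r cos θ, r sin θ) = (-43.458287, 6.883116)
θ=171°: h = r sin θ − e = 6.883116 − 4 = 2.883116
θ=171°: x = r cos θ + √(L² − h²) = -43.458287 + 159.974022 = 116.515735
θ=319°: crank pin P = (r cos θ, r sin θ) = (33.207222, -28.866597)
θ=319°: h = r sin θ − e = -28.866597 − 4 = -32.866597
θ=319°: x = r cos θ + √(L² − h²) = 33.207222 + 156.587952 = 189.795174

θ=0°: 203.9500
θ=171°: 116.5157
θ=319°: 189.7952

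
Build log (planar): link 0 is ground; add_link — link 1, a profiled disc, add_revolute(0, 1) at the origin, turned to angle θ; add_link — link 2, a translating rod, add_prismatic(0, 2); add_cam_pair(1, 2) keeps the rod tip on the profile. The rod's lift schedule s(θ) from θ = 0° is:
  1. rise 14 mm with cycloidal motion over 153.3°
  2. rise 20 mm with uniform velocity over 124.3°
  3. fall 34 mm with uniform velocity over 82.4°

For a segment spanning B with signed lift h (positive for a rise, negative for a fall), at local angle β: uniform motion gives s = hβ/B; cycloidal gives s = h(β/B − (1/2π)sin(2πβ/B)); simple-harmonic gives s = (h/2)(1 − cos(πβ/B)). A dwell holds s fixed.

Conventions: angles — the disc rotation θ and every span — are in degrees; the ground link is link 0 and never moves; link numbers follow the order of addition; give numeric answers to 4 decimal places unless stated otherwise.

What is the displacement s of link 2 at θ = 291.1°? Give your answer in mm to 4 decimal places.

seg 1 [0°–153.3°] cycloidal, h=14: full span → s += 14 → s = 14.0000
seg 2 [153.3°–277.6°] uniform, h=20: full span → s += 20 → s = 34.0000
seg 3 [277.6°–360°] uniform, h=-34: θ=291.1° here. β=13.5, B=82.4. -34·13.5/82.4 = -5.5704 → s = 28.4296

28.4296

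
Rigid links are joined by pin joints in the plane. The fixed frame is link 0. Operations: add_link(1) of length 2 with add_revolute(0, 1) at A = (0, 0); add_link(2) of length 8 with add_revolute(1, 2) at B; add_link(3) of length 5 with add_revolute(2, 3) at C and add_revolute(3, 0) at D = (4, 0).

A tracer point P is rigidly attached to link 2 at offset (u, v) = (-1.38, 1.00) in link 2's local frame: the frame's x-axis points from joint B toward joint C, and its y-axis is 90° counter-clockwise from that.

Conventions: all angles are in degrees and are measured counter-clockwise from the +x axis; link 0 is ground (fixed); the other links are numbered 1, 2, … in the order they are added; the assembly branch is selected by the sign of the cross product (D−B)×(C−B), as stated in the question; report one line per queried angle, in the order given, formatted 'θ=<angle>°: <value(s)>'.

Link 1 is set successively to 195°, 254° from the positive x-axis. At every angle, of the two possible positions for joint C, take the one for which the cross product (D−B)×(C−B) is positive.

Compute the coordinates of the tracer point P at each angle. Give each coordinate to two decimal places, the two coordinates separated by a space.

A=(0,0), D=(4.00,0)
θ=195°: B = A + 2.00·(cos195°, sin195°) = (-1.9319, -0.5176)
θ=195°: |BD| = 5.9544
θ=195°: circle(B,8.00) ∩ circle(D,5.00): a=6.2521, h=4.9911
θ=195°:   candidates: C₊=(3.8627,4.9981) cross=29.719; C₋=(4.7305,-4.9464) cross=-29.719
θ=195°:   branch + wants cross > 0 → take C=(3.8627,4.9981) (cross=29.719)
θ=195°: ex = (C−B)/|BC| = (0.7243,0.6895); ey = (-0.6895,0.7243)
θ=195°: P = B + -1.38·ex + 1.00·ey = (-3.6209,-0.7448)
θ=254°: B = A + 2.00·(cos254°, sin254°) = (-0.5513, -1.9225)
θ=254°: |BD| = 4.9407
θ=254°: circle(B,8.00) ∩ circle(D,5.00): a=6.4172, h=4.7770
θ=254°:   candidates: C₊=(3.5013,4.9751) cross=23.602; C₋=(7.2190,-3.8260) cross=-23.602
θ=254°:   branch + wants cross > 0 → take C=(3.5013,4.9751) (cross=23.602)
θ=254°: ex = (C−B)/|BC| = (0.5066,0.8622); ey = (-0.8622,0.5066)
θ=254°: P = B + -1.38·ex + 1.00·ey = (-2.1125,-2.6058)

θ=195°: -3.62 -0.74
θ=254°: -2.11 -2.61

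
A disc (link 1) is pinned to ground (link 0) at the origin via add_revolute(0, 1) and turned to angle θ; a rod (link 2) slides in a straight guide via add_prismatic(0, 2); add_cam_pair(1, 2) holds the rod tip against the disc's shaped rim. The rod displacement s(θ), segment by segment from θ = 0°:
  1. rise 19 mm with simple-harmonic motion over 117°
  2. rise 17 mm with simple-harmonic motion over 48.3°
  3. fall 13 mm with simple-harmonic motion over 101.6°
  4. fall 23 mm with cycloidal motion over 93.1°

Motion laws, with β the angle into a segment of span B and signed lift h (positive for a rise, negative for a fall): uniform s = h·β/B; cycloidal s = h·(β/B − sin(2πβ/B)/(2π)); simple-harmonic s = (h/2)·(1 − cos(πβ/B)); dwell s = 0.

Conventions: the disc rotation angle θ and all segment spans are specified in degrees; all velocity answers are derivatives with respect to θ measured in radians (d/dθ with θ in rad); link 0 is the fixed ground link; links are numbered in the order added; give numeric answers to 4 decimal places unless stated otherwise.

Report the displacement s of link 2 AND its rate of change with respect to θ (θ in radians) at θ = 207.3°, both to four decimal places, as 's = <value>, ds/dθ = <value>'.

segment 1 (0° to 117°, simple-harmonic, h = 19) is passed completely: s = 0.0000 + (19) = 19.0000
segment 2 (117° to 165.3°, simple-harmonic, h = 17) is passed completely: s = 19.0000 + (17) = 36.0000
θ = 207.3° falls in segment 3 (165.3° to 266.9°, simple-harmonic, h = -13): β = 207.3 − 165.3 = 42°, B = 101.6°; Δs = -13/2·(1 − cos(π·0.4134)) = -4.7531; s = 36.0000 − 4.7531 = 31.2469
velocity in seg [165.3°–266.9°] (simple-harmonic), θ in radians: β = 42° = 0.7330 rad, B = 101.6° = 1.7733 rad; ds/dθ = (πh/(2B)) sin(πβ/B) = (π·(-13)/(2·1.7733)) sin(π·0.4134) = -11.092048 mm/rad

s = 31.2469, ds/dθ = -11.0920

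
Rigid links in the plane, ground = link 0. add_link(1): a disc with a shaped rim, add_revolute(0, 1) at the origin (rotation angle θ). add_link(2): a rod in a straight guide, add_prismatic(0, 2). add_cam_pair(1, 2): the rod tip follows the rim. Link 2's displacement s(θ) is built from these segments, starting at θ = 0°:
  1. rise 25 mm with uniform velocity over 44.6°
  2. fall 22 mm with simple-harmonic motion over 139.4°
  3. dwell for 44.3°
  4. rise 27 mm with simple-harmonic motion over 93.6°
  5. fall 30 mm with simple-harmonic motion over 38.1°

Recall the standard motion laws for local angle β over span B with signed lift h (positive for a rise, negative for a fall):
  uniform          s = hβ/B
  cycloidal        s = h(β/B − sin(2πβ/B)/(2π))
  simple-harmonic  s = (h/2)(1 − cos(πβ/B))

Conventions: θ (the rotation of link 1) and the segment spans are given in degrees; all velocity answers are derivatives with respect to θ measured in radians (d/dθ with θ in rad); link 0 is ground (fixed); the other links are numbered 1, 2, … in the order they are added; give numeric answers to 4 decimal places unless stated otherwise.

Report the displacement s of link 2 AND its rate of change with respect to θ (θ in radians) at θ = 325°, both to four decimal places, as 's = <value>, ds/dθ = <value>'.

segment 1 (0° to 44.6°, uniform, h = 25) is passed completely: s = 0.0000 + (25) = 25.0000
segment 2 (44.6° to 184°, simple-harmonic, h = -22) is passed completely: s = 25.0000 + (-22) = 3.0000
segment 3 (184° to 228.3°, dwell): s unchanged at 3.0000
segment 4 (228.3° to 321.9°, simple-harmonic, h = 27) is passed completely: s = 3.0000 + (27) = 30.0000
θ = 325° falls in segment 5 (321.9° to 360°, simple-harmonic, h = -30): β = 325 − 321.9 = 3.1°, B = 38.1°; Δs = -30/2·(1 − cos(π·0.0814)) = -0.4874; s = 30.0000 − 0.4874 = 29.5126
velocity in seg [321.9°–360°] (simple-harmonic), θ in radians: β = 3.1° = 0.0541 rad, B = 38.1° = 0.6650 rad; ds/dθ = (πh/(2B)) sin(πβ/B) = (π·(-30)/(2·0.6650)) sin(π·0.0814) = -17.917839 mm/rad

s = 29.5126, ds/dθ = -17.9178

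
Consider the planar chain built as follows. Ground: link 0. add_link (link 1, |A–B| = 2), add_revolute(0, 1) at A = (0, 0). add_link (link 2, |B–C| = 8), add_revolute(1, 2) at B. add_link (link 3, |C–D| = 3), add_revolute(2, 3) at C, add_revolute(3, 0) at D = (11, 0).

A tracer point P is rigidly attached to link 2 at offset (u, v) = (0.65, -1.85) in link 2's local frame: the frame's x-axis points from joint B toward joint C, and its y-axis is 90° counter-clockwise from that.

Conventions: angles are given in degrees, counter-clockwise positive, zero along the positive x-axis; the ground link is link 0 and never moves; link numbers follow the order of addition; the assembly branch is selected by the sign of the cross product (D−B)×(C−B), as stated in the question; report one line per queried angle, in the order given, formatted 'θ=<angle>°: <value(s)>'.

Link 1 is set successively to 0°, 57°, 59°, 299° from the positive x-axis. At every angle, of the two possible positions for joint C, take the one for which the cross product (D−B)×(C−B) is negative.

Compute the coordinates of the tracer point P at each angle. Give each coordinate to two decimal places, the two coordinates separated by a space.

A=(0,0), D=(11.00,0)
θ=0°: B = A + 2.00·(cos0°, sin0°) = (2.0000, 0.0000)
θ=0°: |BD| = 9.0000
θ=0°: circle(B,8.00) ∩ circle(D,3.00): a=7.5556, h=2.6294
θ=0°:   candidates: C₊=(9.5556,2.6294) cross=23.664; C₋=(9.5556,-2.6294) cross=-23.664
θ=0°:   branch - wants cross < 0 → take C=(9.5556,-2.6294) (cross=-23.664)
θ=0°: ex = (C−B)/|BC| = (0.9444,-0.3287); ey = (0.3287,0.9444)
θ=0°: P = B + 0.65·ex + -1.85·ey = (2.0058,-1.9609)
θ=57°: B = A + 2.00·(cos57°, sin57°) = (1.0893, 1.6773)
θ=57°: |BD| = 10.0517
θ=57°: circle(B,8.00) ∩ circle(D,3.00): a=7.7617, h=1.9381
θ=57°:   candidates: C₊=(9.0656,2.2930) cross=19.481; C₋=(8.4187,-1.5288) cross=-19.481
θ=57°:   branch - wants cross < 0 → take C=(8.4187,-1.5288) (cross=-19.481)
θ=57°: ex = (C−B)/|BC| = (0.9162,-0.4008); ey = (0.4008,0.9162)
θ=57°: P = B + 0.65·ex + -1.85·ey = (0.9434,-0.2781)
θ=59°: B = A + 2.00·(cos59°, sin59°) = (1.0301, 1.7143)
θ=59°: |BD| = 10.1162
θ=59°: circle(B,8.00) ∩ circle(D,3.00): a=7.7765, h=1.8777
θ=59°:   candidates: C₊=(9.0123,2.2470) cross=18.995; C₋=(8.3759,-1.4540) cross=-18.995
θ=59°:   branch - wants cross < 0 → take C=(8.3759,-1.4540) (cross=-18.995)
θ=59°: ex = (C−B)/|BC| = (0.9182,-0.3960); ey = (0.3960,0.9182)
θ=59°: P = B + 0.65·ex + -1.85·ey = (0.8942,-0.2418)
θ=299°: B = A + 2.00·(cos299°, sin299°) = (0.9696, -1.7492)
θ=299°: |BD| = 10.1818
θ=299°: circle(B,8.00) ∩ circle(D,3.00): a=7.7918, h=1.8133
θ=299°:   candidates: C₊=(8.3340,1.3757) cross=18.462; C₋=(8.9571,-2.1969) cross=-18.462
θ=299°:   branch - wants cross < 0 → take C=(8.9571,-2.1969) (cross=-18.462)
θ=299°: ex = (C−B)/|BC| = (0.9984,-0.0560); ey = (0.0560,0.9984)
θ=299°: P = B + 0.65·ex + -1.85·ey = (1.5151,-3.6327)

θ=0°: 2.01 -1.96
θ=57°: 0.94 -0.28
θ=59°: 0.89 -0.24
θ=299°: 1.52 -3.63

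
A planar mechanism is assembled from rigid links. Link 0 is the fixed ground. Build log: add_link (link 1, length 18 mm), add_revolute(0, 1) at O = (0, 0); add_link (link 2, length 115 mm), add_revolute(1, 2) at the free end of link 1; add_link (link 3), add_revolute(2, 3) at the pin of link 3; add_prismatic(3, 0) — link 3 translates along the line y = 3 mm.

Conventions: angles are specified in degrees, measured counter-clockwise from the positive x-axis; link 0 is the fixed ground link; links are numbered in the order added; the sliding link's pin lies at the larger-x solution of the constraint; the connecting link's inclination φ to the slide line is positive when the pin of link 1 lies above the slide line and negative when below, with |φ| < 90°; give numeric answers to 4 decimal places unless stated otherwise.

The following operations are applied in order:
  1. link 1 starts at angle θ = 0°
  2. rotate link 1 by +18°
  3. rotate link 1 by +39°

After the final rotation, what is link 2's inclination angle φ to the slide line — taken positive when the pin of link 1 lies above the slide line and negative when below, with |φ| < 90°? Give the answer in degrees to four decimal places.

geometry: r = 18 mm, L = 115 mm, e = 3 mm; θ starts at 0°
rotate link 1 by +18°: θ ← 0° +18° = 18°
rotate link 1 by +39°: θ ← 18° +39° = 57°
h = r sin θ − e = 15.096070 − 3 = 12.096070
sin φ = h / L = 12.096070 / 115 = 0.10518322
φ = arcsin(0.10518322) = 6.037723°

6.0377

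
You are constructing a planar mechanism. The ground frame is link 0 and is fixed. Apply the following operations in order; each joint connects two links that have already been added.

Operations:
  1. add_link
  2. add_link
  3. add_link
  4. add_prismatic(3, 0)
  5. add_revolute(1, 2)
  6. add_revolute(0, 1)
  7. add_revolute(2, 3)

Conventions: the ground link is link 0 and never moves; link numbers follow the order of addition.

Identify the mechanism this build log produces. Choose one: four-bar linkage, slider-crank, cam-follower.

links: 4 (incl. ground); joints: 3 revolute, 1 prismatic, 0 higher (cam) pair, forming one closed loop
4 links, 3 revolutes + 1 prismatic in one loop → slider-crank

slider-crank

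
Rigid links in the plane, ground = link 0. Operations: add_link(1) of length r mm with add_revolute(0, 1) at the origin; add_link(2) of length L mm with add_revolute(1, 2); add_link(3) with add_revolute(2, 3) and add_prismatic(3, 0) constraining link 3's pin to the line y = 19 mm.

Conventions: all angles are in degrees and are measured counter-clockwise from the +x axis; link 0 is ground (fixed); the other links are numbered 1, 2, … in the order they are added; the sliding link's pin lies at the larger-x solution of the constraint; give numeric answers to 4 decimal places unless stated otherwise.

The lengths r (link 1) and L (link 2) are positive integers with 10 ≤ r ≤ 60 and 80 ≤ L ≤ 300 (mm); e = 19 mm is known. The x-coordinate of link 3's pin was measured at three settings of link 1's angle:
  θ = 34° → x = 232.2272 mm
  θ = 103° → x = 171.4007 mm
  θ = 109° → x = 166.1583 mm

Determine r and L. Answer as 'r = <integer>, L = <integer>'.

constraint per measurement: (x − r cos θ)² + (r sin θ − e)² = L²
subtracting the θ₁ and θ₂ equations cancels the r² and L² terms:
r = (x₁² − x₂²) / (2[(x₁cos θ₁ + e sin θ₁) − (x₂cos θ₂ + e sin θ₂)]) = 55.0000 → r = 55
L² = (x₁ − r cos θ₁)² + (r sin θ₁ − e)² = 34969.0011 → L = 187.0000 → L = 187
check at θ₃=109°: x = 166.1583 (printed 166.1583) ✓

r = 55, L = 187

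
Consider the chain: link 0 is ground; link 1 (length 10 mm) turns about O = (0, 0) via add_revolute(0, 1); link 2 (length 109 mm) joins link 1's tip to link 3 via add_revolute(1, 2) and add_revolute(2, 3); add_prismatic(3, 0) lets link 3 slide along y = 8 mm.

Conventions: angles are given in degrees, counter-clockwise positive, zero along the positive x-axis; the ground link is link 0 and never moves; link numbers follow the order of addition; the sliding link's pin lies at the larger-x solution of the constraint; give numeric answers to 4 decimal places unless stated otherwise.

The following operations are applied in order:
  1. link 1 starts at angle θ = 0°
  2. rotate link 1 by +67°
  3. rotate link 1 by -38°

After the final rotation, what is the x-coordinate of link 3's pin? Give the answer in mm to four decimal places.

geometry: r = 10 mm, L = 109 mm, e = 8 mm; θ starts at 0°
rotate link 1 by +67°: θ ← 0° +67° = 67°
rotate link 1 by -38°: θ ← 67° -38° = 29°
crank pin P = (r cos θ, r sin θ) = (8.746197, 4.848096)
h = r sin θ − e = 4.848096 − 8 = -3.151904
x = r cos θ + √(L² − h²) = 8.746197 + 108.954419 = 117.700616

117.7006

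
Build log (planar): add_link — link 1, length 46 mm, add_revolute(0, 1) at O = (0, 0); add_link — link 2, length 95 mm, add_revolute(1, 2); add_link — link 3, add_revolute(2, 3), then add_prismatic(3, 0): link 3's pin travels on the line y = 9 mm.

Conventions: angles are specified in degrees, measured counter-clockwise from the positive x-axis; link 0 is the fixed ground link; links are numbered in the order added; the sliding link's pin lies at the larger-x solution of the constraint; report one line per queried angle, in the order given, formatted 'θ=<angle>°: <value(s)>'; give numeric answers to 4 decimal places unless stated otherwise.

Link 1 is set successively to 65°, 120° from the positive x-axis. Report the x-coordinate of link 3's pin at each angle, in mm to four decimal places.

geometry: r = 46 mm, L = 95 mm, e = 9 mm
θ=65°: crank pin P = (r cos θ, r sin θ) = (19.440440, 41.690158)
θ=65°: h = r sin θ − e = 41.690158 − 9 = 32.690158
θ=65°: x = r cos θ + √(L² − h²) = 19.440440 + 89.198394 = 108.638834
θ=120°: crank pin P = (r cos θ, r sin θ) = (-23.000000, 39.837169)
θ=120°: h = r sin θ − e = 39.837169 − 9 = 30.837169
θ=120°: x = r cos θ + √(L² − h²) = -23.000000 + 89.855824 = 66.855824

θ=65°: 108.6388
θ=120°: 66.8558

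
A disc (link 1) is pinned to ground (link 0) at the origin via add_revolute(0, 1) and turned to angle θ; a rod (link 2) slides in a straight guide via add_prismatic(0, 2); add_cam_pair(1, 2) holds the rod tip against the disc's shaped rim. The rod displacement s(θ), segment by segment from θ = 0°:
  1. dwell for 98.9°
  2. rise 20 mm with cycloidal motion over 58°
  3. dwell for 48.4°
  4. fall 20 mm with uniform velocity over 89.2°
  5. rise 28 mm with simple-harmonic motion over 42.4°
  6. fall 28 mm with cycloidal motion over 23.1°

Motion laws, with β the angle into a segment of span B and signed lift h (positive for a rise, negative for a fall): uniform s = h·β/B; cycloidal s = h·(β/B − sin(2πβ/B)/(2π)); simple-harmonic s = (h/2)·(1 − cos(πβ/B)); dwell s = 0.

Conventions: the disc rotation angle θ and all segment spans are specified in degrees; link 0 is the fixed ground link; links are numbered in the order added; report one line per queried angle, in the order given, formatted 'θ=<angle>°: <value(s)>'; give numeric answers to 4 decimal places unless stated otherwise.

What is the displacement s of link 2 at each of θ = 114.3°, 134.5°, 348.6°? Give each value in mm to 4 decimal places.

segment 1 (0° to 98.9°, dwell): s unchanged at 0.0000
θ = 114.3° falls in segment 2 (98.9° to 156.9°, cycloidal, h = 20): β = 114.3 − 98.9 = 15.4°, B = 58°; Δs = 20·(0.2655 − sin(2π·0.2655)/(2π)) = 2.1424; s = 0.0000 + 2.1424 = 2.1424
θ = 134.5° falls in segment 2 (98.9° to 156.9°, cycloidal, h = 20): β = 134.5 − 98.9 = 35.6°, B = 58°; Δs = 20·(0.6138 − sin(2π·0.6138)/(2π)) = 14.3627; s = 0.0000 + 14.3627 = 14.3627
segment 2 (98.9° to 156.9°, cycloidal, h = 20) is passed completely: s = 0.0000 + (20) = 20.0000
segment 3 (156.9° to 205.3°, dwell): s unchanged at 20.0000
segment 4 (205.3° to 294.5°, uniform, h = -20) is passed completely: s = 20.0000 + (-20) = 0.0000
segment 5 (294.5° to 336.9°, simple-harmonic, h = 28) is passed completely: s = 0.0000 + (28) = 28.0000
θ = 348.6° falls in segment 6 (336.9° to 360°, cycloidal, h = -28): β = 348.6 − 336.9 = 11.7°, B = 23.1°; Δs = -28·(0.5065 − sin(2π·0.5065)/(2π)) = -14.3636; s = 28.0000 − 14.3636 = 13.6364

θ=114.3°: 2.1424
θ=134.5°: 14.3627
θ=348.6°: 13.6364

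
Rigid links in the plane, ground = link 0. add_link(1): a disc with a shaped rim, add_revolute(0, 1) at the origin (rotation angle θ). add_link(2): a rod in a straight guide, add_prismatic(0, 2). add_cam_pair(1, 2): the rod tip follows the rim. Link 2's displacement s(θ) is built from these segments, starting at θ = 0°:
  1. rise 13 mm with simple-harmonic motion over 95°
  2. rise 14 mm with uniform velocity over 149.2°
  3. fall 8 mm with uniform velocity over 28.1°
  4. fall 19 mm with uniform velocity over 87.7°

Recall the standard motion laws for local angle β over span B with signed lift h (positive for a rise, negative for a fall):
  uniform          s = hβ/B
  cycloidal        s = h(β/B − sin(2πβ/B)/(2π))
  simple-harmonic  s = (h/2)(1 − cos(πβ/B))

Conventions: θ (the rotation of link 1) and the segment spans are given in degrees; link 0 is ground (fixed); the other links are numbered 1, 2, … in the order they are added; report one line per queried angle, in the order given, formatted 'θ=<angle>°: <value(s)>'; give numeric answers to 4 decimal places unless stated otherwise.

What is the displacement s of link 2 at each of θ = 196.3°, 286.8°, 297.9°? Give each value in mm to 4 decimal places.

segment 1 (0° to 95°, simple-harmonic, h = 13) is passed completely: s = 0.0000 + (13) = 13.0000
θ = 196.3° falls in segment 2 (95° to 244.2°, uniform, h = 14): β = 196.3 − 95 = 101.3°, B = 149.2°; Δs = 14·101.3/149.2 = 9.5054; s = 13.0000 + 9.5054 = 22.5054
segment 2 (95° to 244.2°, uniform, h = 14) is passed completely: s = 13.0000 + (14) = 27.0000
segment 3 (244.2° to 272.3°, uniform, h = -8) is passed completely: s = 27.0000 + (-8) = 19.0000
θ = 286.8° falls in segment 4 (272.3° to 360°, uniform, h = -19): β = 286.8 − 272.3 = 14.5°, B = 87.7°; Δs = -19·14.5/87.7 = -3.1414; s = 19.0000 − 3.1414 = 15.8586
θ = 297.9° falls in segment 4 (272.3° to 360°, uniform, h = -19): β = 297.9 − 272.3 = 25.6°, B = 87.7°; Δs = -19·25.6/87.7 = -5.5462; s = 19.0000 − 5.5462 = 13.4538

θ=196.3°: 22.5054
θ=286.8°: 15.8586
θ=297.9°: 13.4538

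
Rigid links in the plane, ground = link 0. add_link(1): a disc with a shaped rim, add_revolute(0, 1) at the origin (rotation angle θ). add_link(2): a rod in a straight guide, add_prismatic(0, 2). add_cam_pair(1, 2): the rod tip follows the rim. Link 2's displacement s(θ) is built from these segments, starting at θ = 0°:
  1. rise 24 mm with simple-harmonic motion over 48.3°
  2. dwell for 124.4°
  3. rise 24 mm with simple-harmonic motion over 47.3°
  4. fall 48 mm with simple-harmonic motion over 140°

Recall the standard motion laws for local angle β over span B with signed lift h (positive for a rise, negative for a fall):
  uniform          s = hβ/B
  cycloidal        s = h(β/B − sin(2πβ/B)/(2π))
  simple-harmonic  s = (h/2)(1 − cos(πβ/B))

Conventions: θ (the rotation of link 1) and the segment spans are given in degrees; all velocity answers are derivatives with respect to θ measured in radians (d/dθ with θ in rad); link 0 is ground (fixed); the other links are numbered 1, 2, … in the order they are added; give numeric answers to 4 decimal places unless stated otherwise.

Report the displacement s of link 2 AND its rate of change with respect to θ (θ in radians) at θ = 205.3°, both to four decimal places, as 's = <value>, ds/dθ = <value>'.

segment 1 (0° to 48.3°, simple-harmonic, h = 24) is passed completely: s = 0.0000 + (24) = 24.0000
segment 2 (48.3° to 172.7°, dwell): s unchanged at 24.0000
θ = 205.3° falls in segment 3 (172.7° to 220°, simple-harmonic, h = 24): β = 205.3 − 172.7 = 32.6°, B = 47.3°; Δs = 24/2·(1 − cos(π·0.6892)) = 18.7206; s = 24.0000 + 18.7206 = 42.7206
velocity in seg [172.7°–220°] (simple-harmonic), θ in radians: β = 32.6° = 0.5690 rad, B = 47.3° = 0.8255 rad; ds/dθ = (πh/(2B)) sin(πβ/B) = (π·24/(2·0.8255)) sin(π·0.6892) = 37.832395 mm/rad

s = 42.7206, ds/dθ = 37.8324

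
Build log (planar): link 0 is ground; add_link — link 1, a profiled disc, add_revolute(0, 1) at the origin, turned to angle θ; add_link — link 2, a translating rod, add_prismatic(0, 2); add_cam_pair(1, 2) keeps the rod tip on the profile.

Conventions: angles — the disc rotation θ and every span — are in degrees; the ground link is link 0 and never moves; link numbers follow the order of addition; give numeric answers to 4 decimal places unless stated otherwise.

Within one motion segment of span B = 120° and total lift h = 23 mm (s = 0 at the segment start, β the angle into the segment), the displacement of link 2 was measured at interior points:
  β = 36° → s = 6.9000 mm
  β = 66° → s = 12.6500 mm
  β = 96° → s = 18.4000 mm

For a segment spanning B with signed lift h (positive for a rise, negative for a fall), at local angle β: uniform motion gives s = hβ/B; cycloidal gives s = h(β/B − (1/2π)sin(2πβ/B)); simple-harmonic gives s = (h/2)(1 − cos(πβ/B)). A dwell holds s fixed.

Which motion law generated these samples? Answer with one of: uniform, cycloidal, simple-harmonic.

candidates at β/B = r: uniform s = h·r (linear in β); cycloidal s = h·(r − sin(2πr)/(2π)); simple-harmonic s = (h/2)(1 − cos(πr))
β=36°: printed 6.9000 | uniform 6.9000, cycloidal 3.4186, simple-harmonic 4.7405
β=66°: printed 12.6500 | uniform 12.6500, cycloidal 13.7812, simple-harmonic 13.2990
β=96°: printed 18.4000 | uniform 18.4000, cycloidal 21.8814, simple-harmonic 20.8037
only one law matches every sample → uniform

uniform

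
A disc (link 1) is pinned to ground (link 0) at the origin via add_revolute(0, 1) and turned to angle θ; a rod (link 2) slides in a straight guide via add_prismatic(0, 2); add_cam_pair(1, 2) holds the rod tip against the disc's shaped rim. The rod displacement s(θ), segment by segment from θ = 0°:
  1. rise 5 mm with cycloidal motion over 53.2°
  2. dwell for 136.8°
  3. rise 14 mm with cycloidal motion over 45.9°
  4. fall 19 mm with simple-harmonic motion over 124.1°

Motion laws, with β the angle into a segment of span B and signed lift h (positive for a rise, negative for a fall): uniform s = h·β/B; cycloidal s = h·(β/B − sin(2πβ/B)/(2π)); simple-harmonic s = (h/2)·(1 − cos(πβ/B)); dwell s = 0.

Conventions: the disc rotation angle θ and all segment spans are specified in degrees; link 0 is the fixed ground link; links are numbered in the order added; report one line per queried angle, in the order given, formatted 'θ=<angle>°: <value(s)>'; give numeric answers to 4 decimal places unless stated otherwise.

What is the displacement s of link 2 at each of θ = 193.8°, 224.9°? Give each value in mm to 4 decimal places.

segment 1 (0° to 53.2°, cycloidal, h = 5) is passed completely: s = 0.0000 + (5) = 5.0000
segment 2 (53.2° to 190°, dwell): s unchanged at 5.0000
θ = 193.8° falls in segment 3 (190° to 235.9°, cycloidal, h = 14): β = 193.8 − 190 = 3.8°, B = 45.9°; Δs = 14·(0.0828 − sin(2π·0.0828)/(2π)) = 0.0516; s = 5.0000 + 0.0516 = 5.0516
θ = 224.9° falls in segment 3 (190° to 235.9°, cycloidal, h = 14): β = 224.9 − 190 = 34.9°, B = 45.9°; Δs = 14·(0.7603 − sin(2π·0.7603)/(2π)) = 12.8683; s = 5.0000 + 12.8683 = 17.8683

θ=193.8°: 5.0516
θ=224.9°: 17.8683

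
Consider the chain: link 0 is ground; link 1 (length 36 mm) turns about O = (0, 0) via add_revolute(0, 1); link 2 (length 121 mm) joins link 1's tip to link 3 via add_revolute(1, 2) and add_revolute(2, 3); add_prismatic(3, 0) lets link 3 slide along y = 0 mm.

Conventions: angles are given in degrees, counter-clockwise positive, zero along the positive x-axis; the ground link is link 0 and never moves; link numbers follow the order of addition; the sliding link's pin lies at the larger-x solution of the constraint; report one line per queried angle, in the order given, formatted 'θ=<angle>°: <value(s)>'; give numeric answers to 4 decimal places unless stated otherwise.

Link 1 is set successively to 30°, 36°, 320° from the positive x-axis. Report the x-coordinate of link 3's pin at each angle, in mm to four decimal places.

geometry: r = 36 mm, L = 121 mm, e = 0 mm
θ=30°: crank pin P = (r cos θ, r sin θ) = (31.176915, 18.000000)
θ=30°: h = r sin θ − e = 18.000000 − 0 = 18.000000
θ=30°: x = r cos θ + √(L² − h²) = 31.176915 + 119.653667 = 150.830581
θ=36°: crank pin P = (r cos θ, r sin θ) = (29.124612, 21.160269)
θ=36°: h = r sin θ − e = 21.160269 − 0 = 21.160269
θ=36°: x = r cos θ + √(L² − h²) = 29.124612 + 119.135398 = 148.260010
θ=320°: crank pin P = (r cos θ, r sin θ) = (27.577600, -23.140354)
θ=320°: h = r sin θ − e = -23.140354 − 0 = -23.140354
θ=320°: x = r cos θ + √(L² − h²) = 27.577600 + 118.766679 = 146.344279

θ=30°: 150.8306
θ=36°: 148.2600
θ=320°: 146.3443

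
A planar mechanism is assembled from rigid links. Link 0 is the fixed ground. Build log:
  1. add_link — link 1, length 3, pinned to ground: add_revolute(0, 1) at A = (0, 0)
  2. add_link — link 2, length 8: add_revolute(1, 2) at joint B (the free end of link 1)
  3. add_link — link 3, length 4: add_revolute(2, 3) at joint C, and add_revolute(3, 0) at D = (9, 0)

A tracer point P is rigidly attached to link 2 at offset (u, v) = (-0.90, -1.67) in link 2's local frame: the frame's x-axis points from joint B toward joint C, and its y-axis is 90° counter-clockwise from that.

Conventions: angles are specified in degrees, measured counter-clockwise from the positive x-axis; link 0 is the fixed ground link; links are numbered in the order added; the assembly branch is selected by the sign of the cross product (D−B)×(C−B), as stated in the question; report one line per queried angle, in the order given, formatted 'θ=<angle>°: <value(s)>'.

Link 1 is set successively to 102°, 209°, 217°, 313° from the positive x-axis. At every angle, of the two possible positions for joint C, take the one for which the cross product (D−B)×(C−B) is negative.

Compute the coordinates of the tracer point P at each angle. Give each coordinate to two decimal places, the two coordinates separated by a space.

A=(0,0), D=(9.00,0)
θ=102°: B = A + 3.00·(cos102°, sin102°) = (-0.6237, 2.9344)
θ=102°: |BD| = 10.0612
θ=102°: circle(B,8.00) ∩ circle(D,4.00): a=7.4160, h=3.0005
θ=102°:   candidates: C₊=(7.3450,3.6415) cross=30.189; C₋=(5.5947,-2.0986) cross=-30.189
θ=102°:   branch - wants cross < 0 → take C=(5.5947,-2.0986) (cross=-30.189)
θ=102°: ex = (C−B)/|BC| = (0.7773,-0.6291); ey = (0.6291,0.7773)
θ=102°: P = B + -0.90·ex + -1.67·ey = (-2.3739,2.2026)
θ=209°: B = A + 3.00·(cos209°, sin209°) = (-2.6239, -1.4544)
θ=209°: |BD| = 11.7145
θ=209°: circle(B,8.00) ∩ circle(D,4.00): a=7.9060, h=1.2228
θ=209°:   candidates: C₊=(5.0691,0.7405) cross=14.325; C₋=(5.3728,-1.6862) cross=-14.325
θ=209°:   branch - wants cross < 0 → take C=(5.3728,-1.6862) (cross=-14.325)
θ=209°: ex = (C−B)/|BC| = (0.9996,-0.0290); ey = (0.0290,0.9996)
θ=209°: P = B + -0.90·ex + -1.67·ey = (-3.5719,-3.0977)
θ=217°: B = A + 3.00·(cos217°, sin217°) = (-2.3959, -1.8054)
θ=217°: |BD| = 11.5380
θ=217°: circle(B,8.00) ∩ circle(D,4.00): a=7.8491, h=1.5465
θ=217°:   candidates: C₊=(5.1145,0.9502) cross=17.844; C₋=(5.5985,-2.1047) cross=-17.844
θ=217°:   branch - wants cross < 0 → take C=(5.5985,-2.1047) (cross=-17.844)
θ=217°: ex = (C−B)/|BC| = (0.9993,-0.0374); ey = (0.0374,0.9993)
θ=217°: P = B + -0.90·ex + -1.67·ey = (-3.3577,-3.4406)
θ=313°: B = A + 3.00·(cos313°, sin313°) = (2.0460, -2.1941)
θ=313°: |BD| = 7.2919
θ=313°: circle(B,8.00) ∩ circle(D,4.00): a=6.9373, h=3.9842
θ=313°:   candidates: C₊=(7.4630,3.6929) cross=29.053; C₋=(9.8606,-3.9063) cross=-29.053
θ=313°:   branch - wants cross < 0 → take C=(9.8606,-3.9063) (cross=-29.053)
θ=313°: ex = (C−B)/|BC| = (0.9768,-0.2140); ey = (0.2140,0.9768)
θ=313°: P = B + -0.90·ex + -1.67·ey = (0.8094,-3.6327)

θ=102°: -2.37 2.20
θ=209°: -3.57 -3.10
θ=217°: -3.36 -3.44
θ=313°: 0.81 -3.63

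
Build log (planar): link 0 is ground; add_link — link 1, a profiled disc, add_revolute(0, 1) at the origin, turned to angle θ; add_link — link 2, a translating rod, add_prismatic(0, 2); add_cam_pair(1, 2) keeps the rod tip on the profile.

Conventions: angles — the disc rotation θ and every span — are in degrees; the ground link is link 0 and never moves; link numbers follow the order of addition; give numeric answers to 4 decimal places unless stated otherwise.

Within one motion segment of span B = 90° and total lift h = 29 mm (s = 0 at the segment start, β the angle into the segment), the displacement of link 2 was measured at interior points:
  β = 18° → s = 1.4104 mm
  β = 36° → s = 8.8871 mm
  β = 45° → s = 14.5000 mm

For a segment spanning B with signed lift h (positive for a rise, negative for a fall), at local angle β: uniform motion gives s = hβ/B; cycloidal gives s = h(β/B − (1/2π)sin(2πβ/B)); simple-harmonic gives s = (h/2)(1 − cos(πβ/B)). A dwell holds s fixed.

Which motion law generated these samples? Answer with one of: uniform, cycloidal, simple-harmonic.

candidates at β/B = r: uniform s = h·r (linear in β); cycloidal s = h·(r − sin(2πr)/(2π)); simple-harmonic s = (h/2)(1 − cos(πr))
β=18°: printed 1.4104 | uniform 5.8000, cycloidal 1.4104, simple-harmonic 2.7693
β=36°: printed 8.8871 | uniform 11.6000, cycloidal 8.8871, simple-harmonic 10.0193
β=45°: printed 14.5000 | uniform 14.5000, cycloidal 14.5000, simple-harmonic 14.5000
only one law matches every sample → cycloidal

cycloidal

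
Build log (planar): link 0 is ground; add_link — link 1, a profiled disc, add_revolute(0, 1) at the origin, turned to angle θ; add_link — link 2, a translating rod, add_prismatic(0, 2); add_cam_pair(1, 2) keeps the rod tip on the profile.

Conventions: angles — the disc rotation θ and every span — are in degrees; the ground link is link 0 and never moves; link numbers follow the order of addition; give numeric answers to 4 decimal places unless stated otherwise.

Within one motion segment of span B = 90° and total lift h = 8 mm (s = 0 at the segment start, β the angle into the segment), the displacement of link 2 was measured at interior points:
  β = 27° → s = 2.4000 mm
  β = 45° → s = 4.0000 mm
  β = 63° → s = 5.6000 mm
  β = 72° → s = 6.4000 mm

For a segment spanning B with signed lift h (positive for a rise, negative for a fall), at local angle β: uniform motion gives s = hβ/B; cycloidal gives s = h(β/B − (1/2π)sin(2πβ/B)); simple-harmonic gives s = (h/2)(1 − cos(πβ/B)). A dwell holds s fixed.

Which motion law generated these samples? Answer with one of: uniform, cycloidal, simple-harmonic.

candidates at β/B = r: uniform s = h·r (linear in β); cycloidal s = h·(r − sin(2πr)/(2π)); simple-harmonic s = (h/2)(1 − cos(πr))
β=27°: printed 2.4000 | uniform 2.4000, cycloidal 1.1891, simple-harmonic 1.6489
β=45°: printed 4.0000 | uniform 4.0000, cycloidal 4.0000, simple-harmonic 4.0000
β=63°: printed 5.6000 | uniform 5.6000, cycloidal 6.8109, simple-harmonic 6.3511
β=72°: printed 6.4000 | uniform 6.4000, cycloidal 7.6109, simple-harmonic 7.2361
only one law matches every sample → uniform

uniform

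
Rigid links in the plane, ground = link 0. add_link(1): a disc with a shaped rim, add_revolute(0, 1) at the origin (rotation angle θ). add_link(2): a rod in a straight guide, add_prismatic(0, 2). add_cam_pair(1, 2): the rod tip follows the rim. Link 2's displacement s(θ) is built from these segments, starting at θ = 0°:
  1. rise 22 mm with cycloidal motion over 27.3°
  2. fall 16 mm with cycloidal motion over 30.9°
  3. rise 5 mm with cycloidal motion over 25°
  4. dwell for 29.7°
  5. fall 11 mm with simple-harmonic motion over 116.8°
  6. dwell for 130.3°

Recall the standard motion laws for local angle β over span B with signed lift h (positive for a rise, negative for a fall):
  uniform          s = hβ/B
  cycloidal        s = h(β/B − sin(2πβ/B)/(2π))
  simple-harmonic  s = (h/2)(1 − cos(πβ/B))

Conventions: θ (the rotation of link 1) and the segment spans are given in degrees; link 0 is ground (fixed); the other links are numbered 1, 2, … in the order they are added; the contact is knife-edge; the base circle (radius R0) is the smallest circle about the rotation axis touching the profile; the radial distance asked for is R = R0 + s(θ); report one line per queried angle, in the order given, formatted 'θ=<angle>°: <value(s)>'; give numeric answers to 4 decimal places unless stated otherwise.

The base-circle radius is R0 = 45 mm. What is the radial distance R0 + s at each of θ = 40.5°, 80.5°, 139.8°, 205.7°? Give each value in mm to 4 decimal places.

segment 1 (0° to 27.3°, cycloidal, h = 22) is passed completely: s = 0.0000 + (22) = 22.0000
θ = 40.5° falls in segment 2 (27.3° to 58.2°, cycloidal, h = -16): β = 40.5 − 27.3 = 13.2°, B = 30.9°; Δs = -16·(0.4272 − sin(2π·0.4272)/(2π)) = -5.7101; s = 22.0000 − 5.7101 = 16.2899
segment 2 (27.3° to 58.2°, cycloidal, h = -16) is passed completely: s = 22.0000 + (-16) = 6.0000
θ = 80.5° falls in segment 3 (58.2° to 83.2°, cycloidal, h = 5): β = 80.5 − 58.2 = 22.3°, B = 25°; Δs = 5·(0.8920 − sin(2π·0.8920)/(2π)) = 4.9595; s = 6.0000 + 4.9595 = 10.9595
segment 3 (58.2° to 83.2°, cycloidal, h = 5) is passed completely: s = 6.0000 + (5) = 11.0000
segment 4 (83.2° to 112.9°, dwell): s unchanged at 11.0000
θ = 139.8° falls in segment 5 (112.9° to 229.7°, simple-harmonic, h = -11): β = 139.8 − 112.9 = 26.9°, B = 116.8°; Δs = -11/2·(1 − cos(π·0.2303)) = -1.3779; s = 11.0000 − 1.3779 = 9.6221
θ = 205.7° falls in segment 5 (112.9° to 229.7°, simple-harmonic, h = -11): β = 205.7 − 112.9 = 92.8°, B = 116.8°; Δs = -11/2·(1 − cos(π·0.7945)) = -9.8933; s = 11.0000 − 9.8933 = 1.1067
θ=40.5°: R = R0 + s = 45 + 16.2899 = 61.2899
θ=80.5°: R = R0 + s = 45 + 10.9595 = 55.9595
θ=139.8°: R = R0 + s = 45 + 9.6221 = 54.6221
θ=205.7°: R = R0 + s = 45 + 1.1067 = 46.1067

θ=40.5°: 61.2899
θ=80.5°: 55.9595
θ=139.8°: 54.6221
θ=205.7°: 46.1067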